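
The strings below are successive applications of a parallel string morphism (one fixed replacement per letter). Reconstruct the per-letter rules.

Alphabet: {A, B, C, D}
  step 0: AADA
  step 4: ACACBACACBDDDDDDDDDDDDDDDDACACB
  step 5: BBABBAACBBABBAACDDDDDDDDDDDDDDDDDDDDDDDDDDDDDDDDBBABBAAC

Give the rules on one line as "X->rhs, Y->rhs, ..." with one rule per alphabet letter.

A->B, B->AC, C->BA, D->DD

  step 4 ⇒ step 5: ACACBACACBDDDDDDDDDDDDDDDDACACB ⇒ B·BA·B·BA·AC·B·BA·B·BA·AC·DD·DD·DD·DD·DD·DD·DD·DD·DD·DD·DD·DD·DD·DD·DD·DD·B·BA·B·BA·AC
    A ↦ B
    B ↦ AC
    C ↦ BA
    D ↦ DD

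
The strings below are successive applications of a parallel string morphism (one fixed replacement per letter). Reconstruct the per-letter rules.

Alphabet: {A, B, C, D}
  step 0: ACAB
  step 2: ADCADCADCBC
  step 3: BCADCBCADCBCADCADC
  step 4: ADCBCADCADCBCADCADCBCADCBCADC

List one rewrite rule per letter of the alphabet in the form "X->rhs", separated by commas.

A->BC, B->A, C->DC, D->A

  step 3 ⇒ step 4: BCADCBCADCBCADCADC ⇒ A·DC·BC·A·DC·A·DC·BC·A·DC·A·DC·BC·A·DC·BC·A·DC
    A ↦ BC
    B ↦ A
    C ↦ DC
    D ↦ A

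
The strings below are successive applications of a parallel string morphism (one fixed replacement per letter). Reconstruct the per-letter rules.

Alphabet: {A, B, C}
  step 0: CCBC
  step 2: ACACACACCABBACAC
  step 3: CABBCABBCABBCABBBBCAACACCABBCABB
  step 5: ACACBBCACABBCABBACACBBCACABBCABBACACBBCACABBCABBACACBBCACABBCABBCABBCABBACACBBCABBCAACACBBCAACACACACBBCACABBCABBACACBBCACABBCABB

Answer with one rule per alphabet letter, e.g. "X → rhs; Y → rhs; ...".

A->CA, B->AC, C->BB

  step 2 ⇒ step 3: ACACACACCABBACAC ⇒ CA·BB·CA·BB·CA·BB·CA·BB·BB·CA·AC·AC·CA·BB·CA·BB
    A ↦ CA
    B ↦ AC
    C ↦ BB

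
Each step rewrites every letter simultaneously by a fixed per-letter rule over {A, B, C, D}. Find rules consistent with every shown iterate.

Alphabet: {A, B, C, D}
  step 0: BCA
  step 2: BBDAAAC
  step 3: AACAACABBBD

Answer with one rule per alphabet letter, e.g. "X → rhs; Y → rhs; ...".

  step 2 ⇒ step 3: BBDAAAC ⇒ AAC·AAC·A·B·B·B·D
    A ↦ B
    B ↦ AAC
    C ↦ D
    D ↦ A

A->B, B->AAC, C->D, D->A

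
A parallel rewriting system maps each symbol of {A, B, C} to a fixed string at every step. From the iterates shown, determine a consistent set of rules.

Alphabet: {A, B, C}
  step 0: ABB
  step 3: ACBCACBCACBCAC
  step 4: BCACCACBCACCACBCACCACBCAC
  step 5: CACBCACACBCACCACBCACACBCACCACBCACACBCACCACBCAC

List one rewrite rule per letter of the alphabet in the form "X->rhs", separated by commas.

  step 4 ⇒ step 5: BCACCACBCACCACBCACCACBCAC ⇒ C·AC·BC·AC·AC·BC·AC·C·AC·BC·AC·AC·BC·AC·C·AC·BC·AC·AC·BC·AC·C·AC·BC·AC
    A ↦ BC
    B ↦ C
    C ↦ AC

A->BC, B->C, C->AC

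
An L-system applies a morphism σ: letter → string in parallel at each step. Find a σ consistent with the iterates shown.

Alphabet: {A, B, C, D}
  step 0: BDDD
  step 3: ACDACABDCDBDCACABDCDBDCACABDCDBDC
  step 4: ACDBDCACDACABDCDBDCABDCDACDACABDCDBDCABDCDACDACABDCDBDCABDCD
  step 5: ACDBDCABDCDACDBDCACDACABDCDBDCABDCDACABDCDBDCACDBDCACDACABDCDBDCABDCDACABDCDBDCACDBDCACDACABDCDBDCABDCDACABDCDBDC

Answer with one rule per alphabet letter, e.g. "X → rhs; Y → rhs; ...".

  step 4 ⇒ step 5: ACDBDCACDACABDCDBDCABDCDACDACABDCDBDCABDCDACDACABDCDBDCABDCD ⇒ AC·D·BDC·A·BDC·D·AC·D·BDC·AC·D·AC·A·BDC·D·BDC·A·BDC·D·AC·A·BDC·D·BDC·AC·D·BDC·AC·D·AC·A·BDC·D·BDC·A·BDC·D·AC·A·BDC·D·BDC·AC·D·BDC·AC·D·AC·A·BDC·D·BDC·A·BDC·D·AC·A·BDC·D·BDC
    A ↦ AC
    B ↦ A
    C ↦ D
    D ↦ BDC

A->AC, B->A, C->D, D->BDC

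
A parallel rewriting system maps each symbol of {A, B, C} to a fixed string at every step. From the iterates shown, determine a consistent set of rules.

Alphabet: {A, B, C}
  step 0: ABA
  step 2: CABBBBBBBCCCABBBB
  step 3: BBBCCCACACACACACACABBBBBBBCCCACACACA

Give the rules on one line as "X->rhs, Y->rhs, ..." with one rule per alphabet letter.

A->BCC, B->CA, C->BB

  step 2 ⇒ step 3: CABBBBBBBCCCABBBB ⇒ BB·BCC·CA·CA·CA·CA·CA·CA·CA·BB·BB·BB·BCC·CA·CA·CA·CA
    A ↦ BCC
    B ↦ CA
    C ↦ BB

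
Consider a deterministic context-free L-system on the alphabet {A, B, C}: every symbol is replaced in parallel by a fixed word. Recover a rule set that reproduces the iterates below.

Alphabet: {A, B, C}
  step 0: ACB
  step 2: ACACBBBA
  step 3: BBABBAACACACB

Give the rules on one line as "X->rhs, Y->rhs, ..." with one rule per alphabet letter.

  step 2 ⇒ step 3: ACACBBBA ⇒ B·BA·B·BA·AC·AC·AC·B
    A ↦ B
    B ↦ AC
    C ↦ BA

A->B, B->AC, C->BA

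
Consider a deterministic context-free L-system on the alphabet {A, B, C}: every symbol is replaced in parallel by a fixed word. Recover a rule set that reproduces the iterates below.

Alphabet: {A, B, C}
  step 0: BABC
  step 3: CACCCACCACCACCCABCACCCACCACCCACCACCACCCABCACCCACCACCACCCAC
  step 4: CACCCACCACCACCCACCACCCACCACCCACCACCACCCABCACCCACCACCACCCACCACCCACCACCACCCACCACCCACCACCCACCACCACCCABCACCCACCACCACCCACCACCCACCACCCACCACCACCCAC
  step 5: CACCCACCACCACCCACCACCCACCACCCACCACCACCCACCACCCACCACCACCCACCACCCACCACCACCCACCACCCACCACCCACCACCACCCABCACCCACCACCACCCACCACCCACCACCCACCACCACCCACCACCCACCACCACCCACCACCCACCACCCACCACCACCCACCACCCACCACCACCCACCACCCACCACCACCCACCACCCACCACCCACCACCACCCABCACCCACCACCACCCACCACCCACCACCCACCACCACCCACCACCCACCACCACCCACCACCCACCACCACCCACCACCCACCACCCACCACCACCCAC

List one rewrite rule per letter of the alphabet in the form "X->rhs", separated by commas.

  step 4 ⇒ step 5: CACCCACCACCACCCACCACCCACCACCCACCACCACCCABCACCCACCACCACCCACCACCCACCACCACCCACCACCCACCACCCACCACCACCCABCACCCACCACCACCCACCACCCACCACCCACCACCACCCAC ⇒ CAC·C·CAC·CAC·CAC·C·CAC·CAC·C·CAC·CAC·C·CAC·CAC·CAC·C·CAC·CAC·C·CAC·CAC·CAC·C·CAC·CAC·C·CAC·CAC·CAC·C·CAC·CAC·C·CAC·CAC·C·CAC·CAC·CAC·C·CAB·CAC·C·CAC·CAC·CAC·C·CAC·CAC·C·CAC·CAC·C·CAC·CAC·CAC·C·CAC·CAC·C·CAC·CAC·CAC·C·CAC·CAC·C·CAC·CAC·C·CAC·CAC·CAC·C·CAC·CAC·C·CAC·CAC·CAC·C·CAC·CAC·C·CAC·CAC·CAC·C·CAC·CAC·C·CAC·CAC·C·CAC·CAC·CAC·C·CAB·CAC·C·CAC·CAC·CAC·C·CAC·CAC·C·CAC·CAC·C·CAC·CAC·CAC·C·CAC·CAC·C·CAC·CAC·CAC·C·CAC·CAC·C·CAC·CAC·CAC·C·CAC·CAC·C·CAC·CAC·C·CAC·CAC·CAC·C·CAC
    A ↦ C
    B ↦ CAB
    C ↦ CAC

A->C, B->CAB, C->CAC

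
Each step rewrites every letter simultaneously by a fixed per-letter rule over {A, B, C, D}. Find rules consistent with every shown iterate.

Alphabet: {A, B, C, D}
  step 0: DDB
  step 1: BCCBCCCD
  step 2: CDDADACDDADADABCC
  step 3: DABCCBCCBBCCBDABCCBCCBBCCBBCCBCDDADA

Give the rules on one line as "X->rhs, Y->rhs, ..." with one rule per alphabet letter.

A->B, B->CD, C->DA, D->BCC

  step 2 ⇒ step 3: CDDADACDDADADABCC ⇒ DA·BCC·BCC·B·BCC·B·DA·BCC·BCC·B·BCC·B·BCC·B·CD·DA·DA
    A ↦ B
    B ↦ CD
    C ↦ DA
    D ↦ BCC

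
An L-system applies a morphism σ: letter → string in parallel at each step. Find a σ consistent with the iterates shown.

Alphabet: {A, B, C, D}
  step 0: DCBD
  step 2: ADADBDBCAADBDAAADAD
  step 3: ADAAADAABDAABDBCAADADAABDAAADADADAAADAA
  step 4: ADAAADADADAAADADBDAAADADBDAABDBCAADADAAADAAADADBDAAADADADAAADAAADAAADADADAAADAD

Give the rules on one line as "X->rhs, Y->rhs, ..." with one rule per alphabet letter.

A->AD, B->BD, C->BCA, D->AA

  step 3 ⇒ step 4: ADAAADAABDAABDBCAADADAABDAAADADADAAADAA ⇒ AD·AA·AD·AD·AD·AA·AD·AD·BD·AA·AD·AD·BD·AA·BD·BCA·AD·AD·AA·AD·AA·AD·AD·BD·AA·AD·AD·AD·AA·AD·AA·AD·AA·AD·AD·AD·AA·AD·AD
    A ↦ AD
    B ↦ BD
    C ↦ BCA
    D ↦ AA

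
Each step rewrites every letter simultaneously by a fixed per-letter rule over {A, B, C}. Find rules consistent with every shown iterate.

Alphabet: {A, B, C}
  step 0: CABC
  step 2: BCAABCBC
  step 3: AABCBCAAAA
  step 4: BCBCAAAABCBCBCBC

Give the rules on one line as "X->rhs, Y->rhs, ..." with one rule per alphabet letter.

  step 3 ⇒ step 4: AABCBCAAAA ⇒ BC·BC·A·A·A·A·BC·BC·BC·BC
    A ↦ BC
    B ↦ A
    C ↦ A

A->BC, B->A, C->A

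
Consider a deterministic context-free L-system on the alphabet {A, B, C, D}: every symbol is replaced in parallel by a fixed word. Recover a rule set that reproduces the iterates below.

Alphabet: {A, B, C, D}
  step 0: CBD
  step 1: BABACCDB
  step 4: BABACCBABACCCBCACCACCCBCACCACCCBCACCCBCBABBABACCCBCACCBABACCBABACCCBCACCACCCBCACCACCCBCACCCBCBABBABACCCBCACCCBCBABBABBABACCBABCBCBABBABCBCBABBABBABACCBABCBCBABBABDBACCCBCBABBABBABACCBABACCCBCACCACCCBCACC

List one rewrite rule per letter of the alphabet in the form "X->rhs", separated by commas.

A->CBC, B->ACC, C->BAB, D->DB

  step 0 ⇒ step 1: CBD ⇒ BAB·ACC·DB
    B ↦ ACC
    C ↦ BAB
    D ↦ DB
    A ↦ CBC  (constrained at step 1)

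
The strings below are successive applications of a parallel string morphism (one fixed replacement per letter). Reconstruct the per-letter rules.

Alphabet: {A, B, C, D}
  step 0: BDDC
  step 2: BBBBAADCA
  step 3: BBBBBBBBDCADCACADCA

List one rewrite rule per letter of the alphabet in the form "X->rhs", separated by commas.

  step 2 ⇒ step 3: BBBBAADCA ⇒ BB·BB·BB·BB·DCA·DCA·C·A·DCA
    A ↦ DCA
    B ↦ BB
    C ↦ A
    D ↦ C

A->DCA, B->BB, C->A, D->C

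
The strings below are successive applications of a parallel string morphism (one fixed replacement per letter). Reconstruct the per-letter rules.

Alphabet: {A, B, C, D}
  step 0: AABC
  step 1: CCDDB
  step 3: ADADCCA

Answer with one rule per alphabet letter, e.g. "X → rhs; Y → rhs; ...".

  step 0 ⇒ step 1: AABC ⇒ C·C·D·DB
    A ↦ C
    B ↦ D
    C ↦ DB
    D ↦ A  (constrained at step 1)

A->C, B->D, C->DB, D->A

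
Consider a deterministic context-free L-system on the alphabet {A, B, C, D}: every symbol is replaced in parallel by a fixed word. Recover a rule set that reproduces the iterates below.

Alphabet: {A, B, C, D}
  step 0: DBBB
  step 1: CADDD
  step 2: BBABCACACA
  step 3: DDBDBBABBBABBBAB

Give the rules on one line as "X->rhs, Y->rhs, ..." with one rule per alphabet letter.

  step 2 ⇒ step 3: BBABCACACA ⇒ D·D·B·D·BBA·B·BBA·B·BBA·B
    A ↦ B
    B ↦ D
    C ↦ BBA
  step 0 ⇒ step 1: DBBB ⇒ CA·D·D·D
    D ↦ CA

A->B, B->D, C->BBA, D->CA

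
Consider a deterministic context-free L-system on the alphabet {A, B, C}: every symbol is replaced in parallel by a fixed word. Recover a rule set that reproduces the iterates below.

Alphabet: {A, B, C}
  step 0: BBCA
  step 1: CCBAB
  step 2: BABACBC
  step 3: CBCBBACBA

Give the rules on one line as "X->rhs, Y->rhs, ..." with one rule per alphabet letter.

A->B, B->C, C->BA

  step 2 ⇒ step 3: BABACBC ⇒ C·B·C·B·BA·C·BA
    A ↦ B
    B ↦ C
    C ↦ BA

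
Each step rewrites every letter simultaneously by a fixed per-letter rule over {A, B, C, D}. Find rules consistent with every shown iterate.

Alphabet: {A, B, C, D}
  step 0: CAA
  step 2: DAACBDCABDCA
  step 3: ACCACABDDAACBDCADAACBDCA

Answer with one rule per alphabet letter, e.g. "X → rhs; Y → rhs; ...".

  step 2 ⇒ step 3: DAACBDCABDCA ⇒ AC·CA·CA·BD·DA·AC·BD·CA·DA·AC·BD·CA
    A ↦ CA
    B ↦ DA
    C ↦ BD
    D ↦ AC

A->CA, B->DA, C->BD, D->AC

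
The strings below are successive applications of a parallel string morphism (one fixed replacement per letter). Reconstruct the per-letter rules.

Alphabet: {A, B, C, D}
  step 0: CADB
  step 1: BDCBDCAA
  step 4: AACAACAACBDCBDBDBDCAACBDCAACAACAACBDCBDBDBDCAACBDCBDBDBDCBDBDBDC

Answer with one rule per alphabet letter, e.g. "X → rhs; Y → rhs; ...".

A->BD, B->AA, C->BDC, D->C

  step 0 ⇒ step 1: CADB ⇒ BDC·BD·C·AA
    A ↦ BD
    B ↦ AA
    C ↦ BDC
    D ↦ C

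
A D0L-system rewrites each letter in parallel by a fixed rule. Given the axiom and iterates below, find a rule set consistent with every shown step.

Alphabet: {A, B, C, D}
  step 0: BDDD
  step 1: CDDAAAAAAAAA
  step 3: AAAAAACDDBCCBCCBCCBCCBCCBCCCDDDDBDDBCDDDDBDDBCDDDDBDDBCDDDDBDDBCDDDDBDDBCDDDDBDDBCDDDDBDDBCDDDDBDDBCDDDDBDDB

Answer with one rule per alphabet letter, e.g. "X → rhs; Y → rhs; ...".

A->BCC, B->CDD, C->DDB, D->AAA

  step 0 ⇒ step 1: BDDD ⇒ CDD·AAA·AAA·AAA
    B ↦ CDD
    D ↦ AAA
    A ↦ BCC  (constrained at step 1)
    C ↦ DDB  (constrained at step 1)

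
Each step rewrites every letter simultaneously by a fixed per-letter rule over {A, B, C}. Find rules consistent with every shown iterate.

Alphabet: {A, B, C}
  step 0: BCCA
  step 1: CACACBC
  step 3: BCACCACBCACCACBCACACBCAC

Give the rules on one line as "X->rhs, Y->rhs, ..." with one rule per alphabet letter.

  step 0 ⇒ step 1: BCCA ⇒ C·AC·AC·BC
    A ↦ BC
    B ↦ C
    C ↦ AC

A->BC, B->C, C->AC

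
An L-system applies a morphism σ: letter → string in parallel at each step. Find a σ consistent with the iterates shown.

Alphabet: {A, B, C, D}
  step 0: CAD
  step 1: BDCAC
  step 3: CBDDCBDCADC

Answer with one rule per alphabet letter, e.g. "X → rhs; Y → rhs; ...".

  step 0 ⇒ step 1: CAD ⇒ BD·CA·C
    A ↦ CA
    C ↦ BD
    D ↦ C
    B ↦ D  (constrained at step 1)

A->CA, B->D, C->BD, D->C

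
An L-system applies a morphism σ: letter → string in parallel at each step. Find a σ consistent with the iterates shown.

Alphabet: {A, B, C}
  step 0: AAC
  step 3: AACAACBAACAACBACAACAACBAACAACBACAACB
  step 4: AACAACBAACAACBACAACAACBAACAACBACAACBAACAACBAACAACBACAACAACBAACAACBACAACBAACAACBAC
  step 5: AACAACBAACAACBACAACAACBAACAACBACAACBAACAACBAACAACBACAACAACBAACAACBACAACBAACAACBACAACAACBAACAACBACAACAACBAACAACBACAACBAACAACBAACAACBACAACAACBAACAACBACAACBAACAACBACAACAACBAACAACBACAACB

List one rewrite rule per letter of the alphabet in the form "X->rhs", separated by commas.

A->AAC, B->AC, C->B

  step 4 ⇒ step 5: AACAACBAACAACBACAACAACBAACAACBACAACBAACAACBAACAACBACAACAACBAACAACBACAACBAACAACBAC ⇒ AAC·AAC·B·AAC·AAC·B·AC·AAC·AAC·B·AAC·AAC·B·AC·AAC·B·AAC·AAC·B·AAC·AAC·B·AC·AAC·AAC·B·AAC·AAC·B·AC·AAC·B·AAC·AAC·B·AC·AAC·AAC·B·AAC·AAC·B·AC·AAC·AAC·B·AAC·AAC·B·AC·AAC·B·AAC·AAC·B·AAC·AAC·B·AC·AAC·AAC·B·AAC·AAC·B·AC·AAC·B·AAC·AAC·B·AC·AAC·AAC·B·AAC·AAC·B·AC·AAC·B
    A ↦ AAC
    B ↦ AC
    C ↦ B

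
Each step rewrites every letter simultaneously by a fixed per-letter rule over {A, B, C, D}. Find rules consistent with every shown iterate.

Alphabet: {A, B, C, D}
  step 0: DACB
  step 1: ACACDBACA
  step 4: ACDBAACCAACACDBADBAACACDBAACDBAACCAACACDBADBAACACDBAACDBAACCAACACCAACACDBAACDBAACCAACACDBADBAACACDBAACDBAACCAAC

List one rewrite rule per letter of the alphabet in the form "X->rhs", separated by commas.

  step 0 ⇒ step 1: DACB ⇒ AC·AC·DBA·CA
    A ↦ AC
    B ↦ CA
    C ↦ DBA
    D ↦ AC

A->AC, B->CA, C->DBA, D->AC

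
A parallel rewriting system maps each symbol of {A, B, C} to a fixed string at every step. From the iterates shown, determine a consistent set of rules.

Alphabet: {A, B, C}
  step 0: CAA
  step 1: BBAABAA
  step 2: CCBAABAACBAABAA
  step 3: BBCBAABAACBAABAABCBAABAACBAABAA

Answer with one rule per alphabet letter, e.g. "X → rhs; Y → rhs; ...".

  step 2 ⇒ step 3: CCBAABAACBAABAA ⇒ B·B·C·BAA·BAA·C·BAA·BAA·B·C·BAA·BAA·C·BAA·BAA
    A ↦ BAA
    B ↦ C
    C ↦ B

A->BAA, B->C, C->B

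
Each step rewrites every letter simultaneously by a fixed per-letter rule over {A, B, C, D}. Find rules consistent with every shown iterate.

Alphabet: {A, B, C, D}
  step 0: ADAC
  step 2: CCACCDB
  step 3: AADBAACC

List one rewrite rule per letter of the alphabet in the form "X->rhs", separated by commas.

  step 2 ⇒ step 3: CCACCDB ⇒ A·A·DB·A·A·C·C
    A ↦ DB
    B ↦ C
    C ↦ A
    D ↦ C

A->DB, B->C, C->A, D->C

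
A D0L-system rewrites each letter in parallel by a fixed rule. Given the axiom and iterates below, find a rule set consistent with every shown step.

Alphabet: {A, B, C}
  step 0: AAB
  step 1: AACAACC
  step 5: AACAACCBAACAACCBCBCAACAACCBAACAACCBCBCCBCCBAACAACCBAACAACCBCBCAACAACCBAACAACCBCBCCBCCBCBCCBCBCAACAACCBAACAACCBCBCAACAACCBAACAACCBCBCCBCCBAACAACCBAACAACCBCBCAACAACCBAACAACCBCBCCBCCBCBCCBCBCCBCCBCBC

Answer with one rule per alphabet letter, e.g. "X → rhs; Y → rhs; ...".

A->AAC, B->C, C->CB

  step 0 ⇒ step 1: AAB ⇒ AAC·AAC·C
    A ↦ AAC
    B ↦ C
    C ↦ CB  (constrained at step 1)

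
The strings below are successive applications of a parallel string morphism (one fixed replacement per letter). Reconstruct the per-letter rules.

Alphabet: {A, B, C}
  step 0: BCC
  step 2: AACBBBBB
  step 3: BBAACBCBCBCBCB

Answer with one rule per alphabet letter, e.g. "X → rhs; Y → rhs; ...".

A->B, B->CB, C->AA

  step 2 ⇒ step 3: AACBBBBB ⇒ B·B·AA·CB·CB·CB·CB·CB
    A ↦ B
    B ↦ CB
    C ↦ AA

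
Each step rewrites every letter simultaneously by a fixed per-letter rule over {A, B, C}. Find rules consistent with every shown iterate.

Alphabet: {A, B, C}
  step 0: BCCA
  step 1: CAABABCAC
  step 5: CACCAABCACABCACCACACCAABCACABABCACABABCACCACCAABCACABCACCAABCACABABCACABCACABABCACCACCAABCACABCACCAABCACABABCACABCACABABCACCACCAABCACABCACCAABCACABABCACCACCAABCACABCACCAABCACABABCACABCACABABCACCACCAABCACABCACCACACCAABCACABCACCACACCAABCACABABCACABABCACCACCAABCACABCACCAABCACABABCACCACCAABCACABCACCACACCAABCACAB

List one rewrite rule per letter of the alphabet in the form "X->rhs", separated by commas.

  step 0 ⇒ step 1: BCCA ⇒ CA·AB·AB·CAC
    A ↦ CAC
    B ↦ CA
    C ↦ AB

A->CAC, B->CA, C->AB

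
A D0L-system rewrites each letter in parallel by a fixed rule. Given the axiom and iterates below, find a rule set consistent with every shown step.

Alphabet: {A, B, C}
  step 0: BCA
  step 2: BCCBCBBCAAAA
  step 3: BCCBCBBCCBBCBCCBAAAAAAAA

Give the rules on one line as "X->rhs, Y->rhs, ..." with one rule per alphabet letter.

A->AA, B->BC, C->CB

  step 2 ⇒ step 3: BCCBCBBCAAAA ⇒ BC·CB·CB·BC·CB·BC·BC·CB·AA·AA·AA·AA
    A ↦ AA
    B ↦ BC
    C ↦ CB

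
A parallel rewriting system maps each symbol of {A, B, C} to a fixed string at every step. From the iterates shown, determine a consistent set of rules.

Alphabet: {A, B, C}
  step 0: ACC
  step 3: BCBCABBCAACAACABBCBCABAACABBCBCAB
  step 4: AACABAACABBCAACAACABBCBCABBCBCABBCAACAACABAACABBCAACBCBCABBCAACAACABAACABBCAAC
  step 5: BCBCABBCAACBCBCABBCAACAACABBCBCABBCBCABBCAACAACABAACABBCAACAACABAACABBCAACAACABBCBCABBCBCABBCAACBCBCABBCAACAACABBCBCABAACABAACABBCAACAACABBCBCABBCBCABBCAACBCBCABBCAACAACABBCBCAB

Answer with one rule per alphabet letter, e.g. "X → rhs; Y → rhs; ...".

  step 4 ⇒ step 5: AACABAACABBCAACAACABBCBCABBCBCABBCAACAACABAACABBCAACBCBCABBCAACAACABAACABBCAAC ⇒ BC·BC·AB·BC·AAC·BC·BC·AB·BC·AAC·AAC·AB·BC·BC·AB·BC·BC·AB·BC·AAC·AAC·AB·AAC·AB·BC·AAC·AAC·AB·AAC·AB·BC·AAC·AAC·AB·BC·BC·AB·BC·BC·AB·BC·AAC·BC·BC·AB·BC·AAC·AAC·AB·BC·BC·AB·AAC·AB·AAC·AB·BC·AAC·AAC·AB·BC·BC·AB·BC·BC·AB·BC·AAC·BC·BC·AB·BC·AAC·AAC·AB·BC·BC·AB
    A ↦ BC
    B ↦ AAC
    C ↦ AB

A->BC, B->AAC, C->AB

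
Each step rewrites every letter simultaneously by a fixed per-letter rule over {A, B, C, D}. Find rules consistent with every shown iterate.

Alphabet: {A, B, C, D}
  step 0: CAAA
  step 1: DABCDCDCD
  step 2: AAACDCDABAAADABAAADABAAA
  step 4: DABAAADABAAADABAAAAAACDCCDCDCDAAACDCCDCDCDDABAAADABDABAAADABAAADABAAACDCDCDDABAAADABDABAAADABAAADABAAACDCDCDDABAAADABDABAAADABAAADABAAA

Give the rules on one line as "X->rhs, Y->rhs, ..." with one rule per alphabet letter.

  step 1 ⇒ step 2: DABCDCDCD ⇒ AAA·CD·C·DAB·AAA·DAB·AAA·DAB·AAA
    A ↦ CD
    B ↦ C
    C ↦ DAB
    D ↦ AAA

A->CD, B->C, C->DAB, D->AAA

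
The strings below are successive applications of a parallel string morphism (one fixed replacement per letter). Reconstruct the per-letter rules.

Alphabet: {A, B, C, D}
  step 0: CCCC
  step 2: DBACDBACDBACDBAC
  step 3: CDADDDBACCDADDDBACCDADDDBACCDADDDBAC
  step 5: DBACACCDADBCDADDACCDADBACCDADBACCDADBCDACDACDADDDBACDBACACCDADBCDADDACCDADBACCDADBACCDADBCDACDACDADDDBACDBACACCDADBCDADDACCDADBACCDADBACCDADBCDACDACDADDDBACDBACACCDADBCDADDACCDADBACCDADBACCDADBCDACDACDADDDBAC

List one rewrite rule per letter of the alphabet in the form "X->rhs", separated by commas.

  step 2 ⇒ step 3: DBACDBACDBACDBAC ⇒ CDA·DD·DB·AC·CDA·DD·DB·AC·CDA·DD·DB·AC·CDA·DD·DB·AC
    A ↦ DB
    B ↦ DD
    C ↦ AC
    D ↦ CDA

A->DB, B->DD, C->AC, D->CDA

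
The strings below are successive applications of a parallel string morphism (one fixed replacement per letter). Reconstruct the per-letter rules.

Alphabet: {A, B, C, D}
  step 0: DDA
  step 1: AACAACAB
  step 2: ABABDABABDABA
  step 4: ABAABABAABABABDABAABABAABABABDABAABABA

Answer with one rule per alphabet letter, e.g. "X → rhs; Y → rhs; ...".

A->AB, B->A, C->D, D->AAC

  step 1 ⇒ step 2: AACAACAB ⇒ AB·AB·D·AB·AB·D·AB·A
    A ↦ AB
    B ↦ A
    C ↦ D
  step 0 ⇒ step 1: DDA ⇒ AAC·AAC·AB
    D ↦ AAC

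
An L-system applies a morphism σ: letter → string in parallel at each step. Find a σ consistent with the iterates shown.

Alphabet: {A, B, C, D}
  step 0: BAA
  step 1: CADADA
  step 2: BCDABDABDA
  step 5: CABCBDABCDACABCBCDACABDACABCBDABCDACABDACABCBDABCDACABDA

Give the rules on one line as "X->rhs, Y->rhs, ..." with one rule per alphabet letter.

  step 1 ⇒ step 2: CADADA ⇒ BC·DA·B·DA·B·DA
    A ↦ DA
    C ↦ BC
    D ↦ B
  step 0 ⇒ step 1: BAA ⇒ CA·DA·DA
    B ↦ CA

A->DA, B->CA, C->BC, D->B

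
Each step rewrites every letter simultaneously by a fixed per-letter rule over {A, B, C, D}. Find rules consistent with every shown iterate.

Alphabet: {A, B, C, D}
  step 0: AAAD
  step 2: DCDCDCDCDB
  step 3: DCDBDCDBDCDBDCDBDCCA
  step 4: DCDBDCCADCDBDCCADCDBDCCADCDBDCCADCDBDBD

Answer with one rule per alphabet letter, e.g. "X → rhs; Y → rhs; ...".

A->D, B->CA, C->DB, D->DC

  step 3 ⇒ step 4: DCDBDCDBDCDBDCDBDCCA ⇒ DC·DB·DC·CA·DC·DB·DC·CA·DC·DB·DC·CA·DC·DB·DC·CA·DC·DB·DB·D
    A ↦ D
    B ↦ CA
    C ↦ DB
    D ↦ DC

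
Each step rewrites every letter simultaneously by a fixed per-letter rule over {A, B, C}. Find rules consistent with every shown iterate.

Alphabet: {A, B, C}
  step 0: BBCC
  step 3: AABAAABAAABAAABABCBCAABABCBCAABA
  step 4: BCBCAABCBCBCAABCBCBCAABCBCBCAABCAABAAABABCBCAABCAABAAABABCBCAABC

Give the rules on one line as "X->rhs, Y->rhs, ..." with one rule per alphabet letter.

A->BC, B->AA, C->BA

  step 3 ⇒ step 4: AABAAABAAABAAABABCBCAABABCBCAABA ⇒ BC·BC·AA·BC·BC·BC·AA·BC·BC·BC·AA·BC·BC·BC·AA·BC·AA·BA·AA·BA·BC·BC·AA·BC·AA·BA·AA·BA·BC·BC·AA·BC
    A ↦ BC
    B ↦ AA
    C ↦ BA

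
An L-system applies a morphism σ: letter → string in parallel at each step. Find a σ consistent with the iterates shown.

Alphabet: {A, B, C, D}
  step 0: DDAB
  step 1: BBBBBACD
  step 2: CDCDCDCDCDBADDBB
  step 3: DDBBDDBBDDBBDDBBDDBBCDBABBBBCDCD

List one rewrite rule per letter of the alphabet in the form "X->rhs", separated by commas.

A->BA, B->CD, C->DD, D->BB

  step 2 ⇒ step 3: CDCDCDCDCDBADDBB ⇒ DD·BB·DD·BB·DD·BB·DD·BB·DD·BB·CD·BA·BB·BB·CD·CD
    A ↦ BA
    B ↦ CD
    C ↦ DD
    D ↦ BB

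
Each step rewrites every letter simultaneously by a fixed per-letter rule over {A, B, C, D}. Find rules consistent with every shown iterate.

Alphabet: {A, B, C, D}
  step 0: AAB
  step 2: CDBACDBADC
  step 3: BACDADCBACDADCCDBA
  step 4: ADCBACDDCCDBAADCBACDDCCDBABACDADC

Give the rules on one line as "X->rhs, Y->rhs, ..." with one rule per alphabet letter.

  step 3 ⇒ step 4: BACDADCBACDADCCDBA ⇒ A·DC·BA·CD·DC·CD·BA·A·DC·BA·CD·DC·CD·BA·BA·CD·A·DC
    A ↦ DC
    B ↦ A
    C ↦ BA
    D ↦ CD

A->DC, B->A, C->BA, D->CD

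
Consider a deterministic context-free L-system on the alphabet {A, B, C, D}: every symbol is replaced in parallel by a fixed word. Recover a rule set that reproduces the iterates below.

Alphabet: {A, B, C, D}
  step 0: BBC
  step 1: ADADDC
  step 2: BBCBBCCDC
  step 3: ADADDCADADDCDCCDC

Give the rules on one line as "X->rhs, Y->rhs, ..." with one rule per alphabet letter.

A->BB, B->AD, C->DC, D->C

  step 2 ⇒ step 3: BBCBBCCDC ⇒ AD·AD·DC·AD·AD·DC·DC·C·DC
    B ↦ AD
    C ↦ DC
    D ↦ C
  step 1 ⇒ step 2: ADADDC ⇒ BB·C·BB·C·C·DC
    A ↦ BB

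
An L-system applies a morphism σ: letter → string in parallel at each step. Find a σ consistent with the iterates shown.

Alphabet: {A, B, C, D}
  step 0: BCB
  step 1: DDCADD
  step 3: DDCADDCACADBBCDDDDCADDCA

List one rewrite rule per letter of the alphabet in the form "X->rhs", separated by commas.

  step 0 ⇒ step 1: BCB ⇒ DD·CA·DD
    B ↦ DD
    C ↦ CA
    A ↦ DB  (constrained at step 1)
    D ↦ BC  (constrained at step 1)

A->DB, B->DD, C->CA, D->BC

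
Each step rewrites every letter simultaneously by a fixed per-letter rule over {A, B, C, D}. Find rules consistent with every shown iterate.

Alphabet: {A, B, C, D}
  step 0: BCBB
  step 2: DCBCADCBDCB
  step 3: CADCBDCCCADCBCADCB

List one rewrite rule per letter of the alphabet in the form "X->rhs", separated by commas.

A->CC, B->CB, C->D, D->CA

  step 2 ⇒ step 3: DCBCADCBDCB ⇒ CA·D·CB·D·CC·CA·D·CB·CA·D·CB
    A ↦ CC
    B ↦ CB
    C ↦ D
    D ↦ CA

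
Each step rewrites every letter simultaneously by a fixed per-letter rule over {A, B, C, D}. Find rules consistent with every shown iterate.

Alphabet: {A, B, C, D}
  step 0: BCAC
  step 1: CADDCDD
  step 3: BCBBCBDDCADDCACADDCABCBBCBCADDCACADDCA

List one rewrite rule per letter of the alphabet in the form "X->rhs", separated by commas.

A->C, B->CA, C->DD, D->BCB

  step 0 ⇒ step 1: BCAC ⇒ CA·DD·C·DD
    A ↦ C
    B ↦ CA
    C ↦ DD
    D ↦ BCB  (constrained at step 1)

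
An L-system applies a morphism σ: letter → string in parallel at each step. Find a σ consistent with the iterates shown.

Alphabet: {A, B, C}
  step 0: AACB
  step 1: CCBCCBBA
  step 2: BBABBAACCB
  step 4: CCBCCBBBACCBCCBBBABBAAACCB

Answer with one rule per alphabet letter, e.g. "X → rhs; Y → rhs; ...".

  step 1 ⇒ step 2: CCBCCBBA ⇒ B·B·A·B·B·A·A·CCB
    A ↦ CCB
    B ↦ A
    C ↦ B

A->CCB, B->A, C->B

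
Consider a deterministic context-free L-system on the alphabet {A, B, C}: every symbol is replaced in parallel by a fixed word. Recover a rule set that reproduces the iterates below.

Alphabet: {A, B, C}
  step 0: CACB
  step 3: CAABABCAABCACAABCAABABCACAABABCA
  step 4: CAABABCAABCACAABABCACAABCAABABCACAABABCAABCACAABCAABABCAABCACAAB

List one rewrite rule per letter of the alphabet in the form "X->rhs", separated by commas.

A->AB, B->CA, C->CA

  step 3 ⇒ step 4: CAABABCAABCACAABCAABABCACAABABCA ⇒ CA·AB·AB·CA·AB·CA·CA·AB·AB·CA·CA·AB·CA·AB·AB·CA·CA·AB·AB·CA·AB·CA·CA·AB·CA·AB·AB·CA·AB·CA·CA·AB
    A ↦ AB
    B ↦ CA
    C ↦ CA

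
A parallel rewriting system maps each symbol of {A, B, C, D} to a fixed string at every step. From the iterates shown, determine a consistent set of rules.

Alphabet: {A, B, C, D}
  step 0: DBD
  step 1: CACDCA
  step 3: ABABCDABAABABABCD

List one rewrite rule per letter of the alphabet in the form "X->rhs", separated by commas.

  step 0 ⇒ step 1: DBD ⇒ CA·CD·CA
    B ↦ CD
    D ↦ CA
    A ↦ AB  (constrained at step 1)
    C ↦ A  (constrained at step 1)

A->AB, B->CD, C->A, D->CA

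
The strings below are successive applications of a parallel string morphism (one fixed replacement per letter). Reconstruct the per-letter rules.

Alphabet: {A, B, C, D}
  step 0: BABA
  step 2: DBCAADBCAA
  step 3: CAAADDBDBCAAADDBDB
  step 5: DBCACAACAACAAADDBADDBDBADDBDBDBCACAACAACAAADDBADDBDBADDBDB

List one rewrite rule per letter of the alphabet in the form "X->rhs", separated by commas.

  step 2 ⇒ step 3: DBCAADBCAA ⇒ CA·A·AD·DB·DB·CA·A·AD·DB·DB
    A ↦ DB
    B ↦ A
    C ↦ AD
    D ↦ CA

A->DB, B->A, C->AD, D->CA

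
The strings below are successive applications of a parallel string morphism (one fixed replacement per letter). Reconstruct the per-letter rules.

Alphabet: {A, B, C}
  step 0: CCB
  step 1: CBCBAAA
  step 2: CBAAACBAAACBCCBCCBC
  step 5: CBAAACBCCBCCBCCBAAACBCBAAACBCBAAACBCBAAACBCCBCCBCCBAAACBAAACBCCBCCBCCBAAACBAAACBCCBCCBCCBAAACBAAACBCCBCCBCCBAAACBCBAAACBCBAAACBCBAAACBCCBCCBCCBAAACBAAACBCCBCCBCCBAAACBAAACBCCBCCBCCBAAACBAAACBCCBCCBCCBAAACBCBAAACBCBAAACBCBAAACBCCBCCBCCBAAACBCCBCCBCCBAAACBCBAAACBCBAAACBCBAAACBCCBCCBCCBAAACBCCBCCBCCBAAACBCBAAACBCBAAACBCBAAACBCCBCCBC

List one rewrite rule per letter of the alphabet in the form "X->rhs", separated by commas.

  step 1 ⇒ step 2: CBCBAAA ⇒ CB·AAA·CB·AAA·CBC·CBC·CBC
    A ↦ CBC
    B ↦ AAA
    C ↦ CB

A->CBC, B->AAA, C->CB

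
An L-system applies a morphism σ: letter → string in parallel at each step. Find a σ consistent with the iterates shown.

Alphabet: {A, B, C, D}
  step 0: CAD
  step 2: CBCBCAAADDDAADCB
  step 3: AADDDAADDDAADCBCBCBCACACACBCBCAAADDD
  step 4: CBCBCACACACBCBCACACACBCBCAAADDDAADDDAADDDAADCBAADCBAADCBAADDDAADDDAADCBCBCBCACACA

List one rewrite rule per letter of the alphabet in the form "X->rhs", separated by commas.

A->CB, B->DD, C->AAD, D->CA

  step 3 ⇒ step 4: AADDDAADDDAADCBCBCBCACACACBCBCAAADDD ⇒ CB·CB·CA·CA·CA·CB·CB·CA·CA·CA·CB·CB·CA·AAD·DD·AAD·DD·AAD·DD·AAD·CB·AAD·CB·AAD·CB·AAD·DD·AAD·DD·AAD·CB·CB·CB·CA·CA·CA
    A ↦ CB
    B ↦ DD
    C ↦ AAD
    D ↦ CA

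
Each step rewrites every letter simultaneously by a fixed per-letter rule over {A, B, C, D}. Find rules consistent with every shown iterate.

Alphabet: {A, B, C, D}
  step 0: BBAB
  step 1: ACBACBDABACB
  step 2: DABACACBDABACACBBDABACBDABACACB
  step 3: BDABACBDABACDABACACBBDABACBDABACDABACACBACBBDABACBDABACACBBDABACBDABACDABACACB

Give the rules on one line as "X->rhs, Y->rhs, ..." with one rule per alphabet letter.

A->DAB, B->ACB, C->AC, D->B

  step 2 ⇒ step 3: DABACACBDABACACBBDABACBDABACACB ⇒ B·DAB·ACB·DAB·AC·DAB·AC·ACB·B·DAB·ACB·DAB·AC·DAB·AC·ACB·ACB·B·DAB·ACB·DAB·AC·ACB·B·DAB·ACB·DAB·AC·DAB·AC·ACB
    A ↦ DAB
    B ↦ ACB
    C ↦ AC
    D ↦ B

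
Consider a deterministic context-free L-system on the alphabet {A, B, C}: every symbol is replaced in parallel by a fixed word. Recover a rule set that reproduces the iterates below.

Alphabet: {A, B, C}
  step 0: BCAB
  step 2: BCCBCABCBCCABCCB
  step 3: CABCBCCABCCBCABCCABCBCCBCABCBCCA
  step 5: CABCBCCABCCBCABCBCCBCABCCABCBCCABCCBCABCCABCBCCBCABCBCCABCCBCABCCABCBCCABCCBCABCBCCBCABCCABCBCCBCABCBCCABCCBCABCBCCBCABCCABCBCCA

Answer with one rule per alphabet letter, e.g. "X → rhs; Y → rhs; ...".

A->CB, B->CA, C->BC

  step 2 ⇒ step 3: BCCBCABCBCCABCCB ⇒ CA·BC·BC·CA·BC·CB·CA·BC·CA·BC·BC·CB·CA·BC·BC·CA
    A ↦ CB
    B ↦ CA
    C ↦ BC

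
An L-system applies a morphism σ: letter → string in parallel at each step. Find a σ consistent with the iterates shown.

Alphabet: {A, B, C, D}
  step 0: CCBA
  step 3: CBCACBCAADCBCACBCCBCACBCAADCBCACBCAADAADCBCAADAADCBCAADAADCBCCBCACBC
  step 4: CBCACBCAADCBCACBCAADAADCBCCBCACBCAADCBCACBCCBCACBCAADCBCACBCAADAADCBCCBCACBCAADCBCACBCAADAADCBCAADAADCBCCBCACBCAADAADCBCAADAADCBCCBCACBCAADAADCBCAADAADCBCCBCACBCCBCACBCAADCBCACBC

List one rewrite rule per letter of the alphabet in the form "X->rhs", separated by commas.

  step 3 ⇒ step 4: CBCACBCAADCBCACBCCBCACBCAADCBCACBCAADAADCBCAADAADCBCAADAADCBCCBCACBC ⇒ CBC·A·CBC·AAD·CBC·A·CBC·AAD·AAD·CBC·CBC·A·CBC·AAD·CBC·A·CBC·CBC·A·CBC·AAD·CBC·A·CBC·AAD·AAD·CBC·CBC·A·CBC·AAD·CBC·A·CBC·AAD·AAD·CBC·AAD·AAD·CBC·CBC·A·CBC·AAD·AAD·CBC·AAD·AAD·CBC·CBC·A·CBC·AAD·AAD·CBC·AAD·AAD·CBC·CBC·A·CBC·CBC·A·CBC·AAD·CBC·A·CBC
    A ↦ AAD
    B ↦ A
    C ↦ CBC
    D ↦ CBC

A->AAD, B->A, C->CBC, D->CBC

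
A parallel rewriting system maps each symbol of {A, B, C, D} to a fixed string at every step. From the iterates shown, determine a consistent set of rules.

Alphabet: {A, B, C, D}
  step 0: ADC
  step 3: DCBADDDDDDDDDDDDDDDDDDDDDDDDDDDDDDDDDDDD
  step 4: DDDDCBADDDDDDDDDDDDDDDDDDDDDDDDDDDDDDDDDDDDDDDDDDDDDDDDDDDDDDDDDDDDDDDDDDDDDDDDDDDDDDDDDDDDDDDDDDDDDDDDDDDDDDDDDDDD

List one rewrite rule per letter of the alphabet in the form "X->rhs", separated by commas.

  step 3 ⇒ step 4: DCBADDDDDDDDDDDDDDDDDDDDDDDDDDDDDDDDDDDD ⇒ DDD·D·C·BA·DDD·DDD·DDD·DDD·DDD·DDD·DDD·DDD·DDD·DDD·DDD·DDD·DDD·DDD·DDD·DDD·DDD·DDD·DDD·DDD·DDD·DDD·DDD·DDD·DDD·DDD·DDD·DDD·DDD·DDD·DDD·DDD·DDD·DDD·DDD·DDD
    A ↦ BA
    B ↦ C
    C ↦ D
    D ↦ DDD

A->BA, B->C, C->D, D->DDD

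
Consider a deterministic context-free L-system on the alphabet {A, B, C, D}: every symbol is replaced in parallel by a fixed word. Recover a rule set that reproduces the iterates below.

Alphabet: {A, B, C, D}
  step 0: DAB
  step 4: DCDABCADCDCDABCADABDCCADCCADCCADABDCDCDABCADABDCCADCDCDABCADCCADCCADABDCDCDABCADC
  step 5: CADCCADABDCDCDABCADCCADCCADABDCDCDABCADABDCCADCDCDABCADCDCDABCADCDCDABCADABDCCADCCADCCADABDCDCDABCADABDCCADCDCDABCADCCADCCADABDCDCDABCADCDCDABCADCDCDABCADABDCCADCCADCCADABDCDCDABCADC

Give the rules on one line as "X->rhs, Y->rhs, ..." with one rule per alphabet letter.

  step 4 ⇒ step 5: DCDABCADCDCDABCADABDCCADCCADCCADABDCDCDABCADABDCCADCDCDABCADCCADCCADABDCDCDABCADC ⇒ CA·DC·CA·DAB·DC·DC·DAB·CA·DC·CA·DC·CA·DAB·DC·DC·DAB·CA·DAB·DC·CA·DC·DC·DAB·CA·DC·DC·DAB·CA·DC·DC·DAB·CA·DAB·DC·CA·DC·CA·DC·CA·DAB·DC·DC·DAB·CA·DAB·DC·CA·DC·DC·DAB·CA·DC·CA·DC·CA·DAB·DC·DC·DAB·CA·DC·DC·DAB·CA·DC·DC·DAB·CA·DAB·DC·CA·DC·CA·DC·CA·DAB·DC·DC·DAB·CA·DC
    A ↦ DAB
    B ↦ DC
    C ↦ DC
    D ↦ CA

A->DAB, B->DC, C->DC, D->CA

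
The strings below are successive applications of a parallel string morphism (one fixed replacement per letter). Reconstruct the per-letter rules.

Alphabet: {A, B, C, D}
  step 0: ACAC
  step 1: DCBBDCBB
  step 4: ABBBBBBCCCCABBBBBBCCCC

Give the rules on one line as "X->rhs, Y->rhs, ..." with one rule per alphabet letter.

A->DC, B->C, C->BB, D->A

  step 0 ⇒ step 1: ACAC ⇒ DC·BB·DC·BB
    A ↦ DC
    C ↦ BB
    B ↦ C  (constrained at step 1)
    D ↦ A  (constrained at step 1)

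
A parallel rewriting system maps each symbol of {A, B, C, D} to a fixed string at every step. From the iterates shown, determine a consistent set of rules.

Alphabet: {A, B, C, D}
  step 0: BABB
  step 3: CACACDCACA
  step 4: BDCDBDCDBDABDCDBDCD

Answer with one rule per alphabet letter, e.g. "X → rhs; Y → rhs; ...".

A->CD, B->C, C->BD, D->A

  step 3 ⇒ step 4: CACACDCACA ⇒ BD·CD·BD·CD·BD·A·BD·CD·BD·CD
    A ↦ CD
    C ↦ BD
    D ↦ A
    B ↦ C  (constrained at step 0)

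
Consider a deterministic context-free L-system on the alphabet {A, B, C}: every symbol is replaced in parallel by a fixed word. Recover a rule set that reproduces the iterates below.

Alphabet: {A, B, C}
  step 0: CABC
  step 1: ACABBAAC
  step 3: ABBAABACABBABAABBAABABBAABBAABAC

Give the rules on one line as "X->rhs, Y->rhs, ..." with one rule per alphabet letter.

A->AB, B->BA, C->AC

  step 0 ⇒ step 1: CABC ⇒ AC·AB·BA·AC
    A ↦ AB
    B ↦ BA
    C ↦ AC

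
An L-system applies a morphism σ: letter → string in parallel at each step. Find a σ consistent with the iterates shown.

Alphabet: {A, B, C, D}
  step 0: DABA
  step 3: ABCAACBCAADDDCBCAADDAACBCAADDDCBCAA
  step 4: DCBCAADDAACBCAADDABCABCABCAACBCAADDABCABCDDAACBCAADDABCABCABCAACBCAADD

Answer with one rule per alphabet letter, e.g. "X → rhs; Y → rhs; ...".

A->D, B->CBC, C->AA, D->ABC

  step 3 ⇒ step 4: ABCAACBCAADDDCBCAADDAACBCAADDDCBCAA ⇒ D·CBC·AA·D·D·AA·CBC·AA·D·D·ABC·ABC·ABC·AA·CBC·AA·D·D·ABC·ABC·D·D·AA·CBC·AA·D·D·ABC·ABC·ABC·AA·CBC·AA·D·D
    A ↦ D
    B ↦ CBC
    C ↦ AA
    D ↦ ABC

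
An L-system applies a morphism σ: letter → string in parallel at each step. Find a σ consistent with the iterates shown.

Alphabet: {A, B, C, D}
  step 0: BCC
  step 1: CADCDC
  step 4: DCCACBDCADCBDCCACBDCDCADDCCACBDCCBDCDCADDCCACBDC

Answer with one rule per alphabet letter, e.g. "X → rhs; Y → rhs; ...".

A->AD, B->CA, C->DC, D->CB

  step 0 ⇒ step 1: BCC ⇒ CA·DC·DC
    B ↦ CA
    C ↦ DC
    A ↦ AD  (constrained at step 1)
    D ↦ CB  (constrained at step 1)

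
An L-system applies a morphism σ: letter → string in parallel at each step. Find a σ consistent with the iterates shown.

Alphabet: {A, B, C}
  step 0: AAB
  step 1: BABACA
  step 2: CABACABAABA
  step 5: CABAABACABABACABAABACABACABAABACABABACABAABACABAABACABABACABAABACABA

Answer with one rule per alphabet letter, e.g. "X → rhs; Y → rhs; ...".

  step 1 ⇒ step 2: BABACA ⇒ CA·BA·CA·BA·A·BA
    A ↦ BA
    B ↦ CA
    C ↦ A

A->BA, B->CA, C->A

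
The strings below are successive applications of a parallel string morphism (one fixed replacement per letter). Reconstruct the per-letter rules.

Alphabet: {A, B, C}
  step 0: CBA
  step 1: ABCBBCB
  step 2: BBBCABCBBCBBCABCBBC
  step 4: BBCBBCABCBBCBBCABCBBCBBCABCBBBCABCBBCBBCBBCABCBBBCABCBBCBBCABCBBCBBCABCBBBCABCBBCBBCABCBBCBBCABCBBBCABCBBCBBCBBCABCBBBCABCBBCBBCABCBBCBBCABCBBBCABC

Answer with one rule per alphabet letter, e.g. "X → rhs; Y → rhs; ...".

  step 1 ⇒ step 2: ABCBBCB ⇒ B·BBC·ABC·BBC·BBC·ABC·BBC
    A ↦ B
    B ↦ BBC
    C ↦ ABC

A->B, B->BBC, C->ABC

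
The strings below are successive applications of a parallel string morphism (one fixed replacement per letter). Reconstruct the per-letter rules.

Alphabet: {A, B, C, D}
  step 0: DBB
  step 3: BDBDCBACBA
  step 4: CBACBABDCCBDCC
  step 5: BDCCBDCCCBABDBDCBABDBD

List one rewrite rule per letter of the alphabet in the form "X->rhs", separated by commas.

  step 4 ⇒ step 5: CBACBABDCCBDCC ⇒ BD·C·C·BD·C·C·C·BA·BD·BD·C·BA·BD·BD
    A ↦ C
    B ↦ C
    C ↦ BD
    D ↦ BA

A->C, B->C, C->BD, D->BA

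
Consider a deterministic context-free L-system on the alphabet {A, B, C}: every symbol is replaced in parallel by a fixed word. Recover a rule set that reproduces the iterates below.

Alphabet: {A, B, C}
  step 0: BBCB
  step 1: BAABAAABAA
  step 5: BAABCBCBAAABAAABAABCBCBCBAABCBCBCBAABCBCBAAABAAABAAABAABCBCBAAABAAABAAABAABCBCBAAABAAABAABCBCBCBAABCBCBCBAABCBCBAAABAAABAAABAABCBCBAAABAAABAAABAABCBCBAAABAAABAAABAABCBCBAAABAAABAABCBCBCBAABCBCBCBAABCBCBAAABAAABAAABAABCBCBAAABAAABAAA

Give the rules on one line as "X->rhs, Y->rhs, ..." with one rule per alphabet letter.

  step 0 ⇒ step 1: BBCB ⇒ BAA·BAA·A·BAA
    B ↦ BAA
    C ↦ A
    A ↦ BC  (constrained at step 1)

A->BC, B->BAA, C->A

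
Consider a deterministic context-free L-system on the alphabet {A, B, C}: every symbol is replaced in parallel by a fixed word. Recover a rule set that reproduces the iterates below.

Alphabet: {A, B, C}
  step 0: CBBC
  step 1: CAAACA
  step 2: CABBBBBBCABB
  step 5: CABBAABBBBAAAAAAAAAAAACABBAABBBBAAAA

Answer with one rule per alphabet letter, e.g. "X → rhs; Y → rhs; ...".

A->BB, B->A, C->CA

  step 1 ⇒ step 2: CAAACA ⇒ CA·BB·BB·BB·CA·BB
    A ↦ BB
    C ↦ CA
  step 0 ⇒ step 1: CBBC ⇒ CA·A·A·CA
    B ↦ A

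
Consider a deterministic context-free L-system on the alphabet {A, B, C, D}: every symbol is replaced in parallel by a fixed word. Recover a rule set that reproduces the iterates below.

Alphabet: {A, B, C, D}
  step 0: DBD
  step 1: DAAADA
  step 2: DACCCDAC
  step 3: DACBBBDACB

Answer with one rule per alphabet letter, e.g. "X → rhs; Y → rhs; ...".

A->C, B->AA, C->B, D->DA

  step 2 ⇒ step 3: DACCCDAC ⇒ DA·C·B·B·B·DA·C·B
    A ↦ C
    C ↦ B
    D ↦ DA
  step 0 ⇒ step 1: DBD ⇒ DA·AA·DA
    B ↦ AA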